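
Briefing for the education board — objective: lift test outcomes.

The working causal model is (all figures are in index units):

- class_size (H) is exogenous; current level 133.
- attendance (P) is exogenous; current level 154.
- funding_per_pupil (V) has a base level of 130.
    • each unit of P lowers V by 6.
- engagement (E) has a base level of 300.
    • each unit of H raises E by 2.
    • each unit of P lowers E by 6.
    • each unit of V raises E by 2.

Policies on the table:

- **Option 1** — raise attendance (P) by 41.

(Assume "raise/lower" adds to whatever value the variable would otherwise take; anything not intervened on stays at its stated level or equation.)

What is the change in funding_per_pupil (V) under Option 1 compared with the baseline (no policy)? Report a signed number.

-246

Baseline:
  P = 154
  V = 130 − 6·154 = -794
Option 1 (P + 41):
  P = 154 + 41 = 195
  V = 130 − 6·195 = -1040
Change in V: -1040 − (-794) = -246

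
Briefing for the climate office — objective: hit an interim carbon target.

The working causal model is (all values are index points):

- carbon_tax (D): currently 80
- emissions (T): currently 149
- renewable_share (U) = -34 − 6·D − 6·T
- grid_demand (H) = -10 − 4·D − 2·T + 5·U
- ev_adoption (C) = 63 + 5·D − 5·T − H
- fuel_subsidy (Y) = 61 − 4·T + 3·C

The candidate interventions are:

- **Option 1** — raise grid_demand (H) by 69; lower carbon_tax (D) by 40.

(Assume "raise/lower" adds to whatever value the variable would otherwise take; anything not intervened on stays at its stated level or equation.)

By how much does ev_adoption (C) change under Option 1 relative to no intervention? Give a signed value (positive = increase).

-1629

Baseline:
  D = 80
  T = 149
  U = -34 − 6·80 − 6·149 = -1408
  H = -10 − 4·80 − 2·149 + 5·(-1408) = -7668
  C = 63 + 5·80 − 5·149 − (-7668) = 7386
Option 1 (H + 69, D − 40):
  D = 80 − 40 = 40
  T = 149
  U = -34 − 6·40 − 6·149 = -1168
  H = -10 − 4·40 − 2·149 + 5·(-1168) (+69 from intervention) = -6239
  C = 63 + 5·40 − 5·149 − (-6239) = 5757
Change in C: 5757 − 7386 = -1629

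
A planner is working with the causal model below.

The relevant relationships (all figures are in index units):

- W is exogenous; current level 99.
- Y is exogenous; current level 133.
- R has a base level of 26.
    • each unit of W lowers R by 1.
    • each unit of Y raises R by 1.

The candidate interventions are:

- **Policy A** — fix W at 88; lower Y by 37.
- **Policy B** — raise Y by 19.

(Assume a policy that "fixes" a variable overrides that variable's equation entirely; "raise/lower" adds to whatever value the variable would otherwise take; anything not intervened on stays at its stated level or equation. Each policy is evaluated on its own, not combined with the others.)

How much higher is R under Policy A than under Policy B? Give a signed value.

-45

Policy A (W := 88, Y − 37):
  W = 88
  Y = 133 − 37 = 96
  R = 26 − 88 + 96 = 34
Policy B (Y + 19):
  W = 99
  Y = 133 + 19 = 152
  R = 26 − 99 + 152 = 79
R: 34 − 79 = -45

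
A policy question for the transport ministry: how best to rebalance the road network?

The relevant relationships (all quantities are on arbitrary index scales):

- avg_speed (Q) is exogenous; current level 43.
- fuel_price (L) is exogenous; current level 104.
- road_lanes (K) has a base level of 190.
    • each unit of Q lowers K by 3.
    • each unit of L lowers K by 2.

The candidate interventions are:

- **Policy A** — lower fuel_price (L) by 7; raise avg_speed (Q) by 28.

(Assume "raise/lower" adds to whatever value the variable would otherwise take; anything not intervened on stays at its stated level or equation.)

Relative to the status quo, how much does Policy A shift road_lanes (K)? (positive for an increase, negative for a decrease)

Baseline:
  Q = 43
  L = 104
  K = 190 − 3·43 − 2·104 = -147
Policy A (L − 7, Q + 28):
  Q = 43 + 28 = 71
  L = 104 − 7 = 97
  K = 190 − 3·71 − 2·97 = -217
Change in K: -217 − (-147) = -70

-70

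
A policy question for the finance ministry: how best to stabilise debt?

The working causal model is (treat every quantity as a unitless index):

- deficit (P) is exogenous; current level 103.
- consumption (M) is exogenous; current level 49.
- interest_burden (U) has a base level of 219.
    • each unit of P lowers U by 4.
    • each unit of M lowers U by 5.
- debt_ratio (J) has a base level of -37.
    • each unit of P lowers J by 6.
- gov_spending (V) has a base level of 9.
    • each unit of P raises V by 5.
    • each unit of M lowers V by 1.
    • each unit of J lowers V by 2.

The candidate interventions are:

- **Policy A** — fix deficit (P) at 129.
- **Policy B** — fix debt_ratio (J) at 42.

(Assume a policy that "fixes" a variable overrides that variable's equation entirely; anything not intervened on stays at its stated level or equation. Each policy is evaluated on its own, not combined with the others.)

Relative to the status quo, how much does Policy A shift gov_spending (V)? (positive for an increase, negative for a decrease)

Baseline:
  P = 103
  M = 49
  J = -37 − 6·103 = -655
  V = 9 + 5·103 − 49 − 2·(-655) = 1785
Policy A (P := 129):
  P = 129
  M = 49
  J = -37 − 6·129 = -811
  V = 9 + 5·129 − 49 − 2·(-811) = 2227
Change in V: 2227 − 1785 = 442

442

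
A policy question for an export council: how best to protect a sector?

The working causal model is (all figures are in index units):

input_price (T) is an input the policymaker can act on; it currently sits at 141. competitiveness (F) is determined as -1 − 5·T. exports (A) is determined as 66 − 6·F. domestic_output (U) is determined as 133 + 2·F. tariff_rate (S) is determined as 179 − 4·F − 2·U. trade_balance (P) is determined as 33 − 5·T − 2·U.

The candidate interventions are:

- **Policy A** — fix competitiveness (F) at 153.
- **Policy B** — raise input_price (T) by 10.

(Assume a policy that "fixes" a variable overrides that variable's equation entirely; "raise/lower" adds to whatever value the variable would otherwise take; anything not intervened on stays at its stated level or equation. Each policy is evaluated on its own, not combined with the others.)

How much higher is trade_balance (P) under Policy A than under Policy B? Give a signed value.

-3586

Policy A (F := 153):
  T = 141
  F = 153
  U = 133 + 2·153 = 439
  P = 33 − 5·141 − 2·439 = -1550
Policy B (T + 10):
  T = 141 + 10 = 151
  F = -1 − 5·151 = -756
  U = 133 + 2·(-756) = -1379
  P = 33 − 5·151 − 2·(-1379) = 2036
P: -1550 − 2036 = -3586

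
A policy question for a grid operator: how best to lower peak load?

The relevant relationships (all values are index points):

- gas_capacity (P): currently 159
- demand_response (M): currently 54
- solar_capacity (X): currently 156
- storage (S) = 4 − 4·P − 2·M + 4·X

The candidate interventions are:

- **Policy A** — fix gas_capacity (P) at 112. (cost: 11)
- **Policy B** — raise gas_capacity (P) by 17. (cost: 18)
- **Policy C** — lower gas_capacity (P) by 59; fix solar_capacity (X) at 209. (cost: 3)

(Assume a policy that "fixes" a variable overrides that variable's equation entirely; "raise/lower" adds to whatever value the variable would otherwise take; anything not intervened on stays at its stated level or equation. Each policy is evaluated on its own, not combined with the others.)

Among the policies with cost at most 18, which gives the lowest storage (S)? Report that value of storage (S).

Policy A (P := 112):
  P = 112
  M = 54
  X = 156
  S = 4 − 4·112 − 2·54 + 4·156 = 72
Policy B (P + 17):
  P = 159 + 17 = 176
  M = 54
  X = 156
  S = 4 − 4·176 − 2·54 + 4·156 = -184
Policy C (P − 59, X := 209):
  P = 159 − 59 = 100
  M = 54
  X = 209
  S = 4 − 4·100 − 2·54 + 4·209 = 332
Comparing — Policy A: S=72, Policy B: S=-184, Policy C: S=332. Lowest is -184 (Policy B).

-184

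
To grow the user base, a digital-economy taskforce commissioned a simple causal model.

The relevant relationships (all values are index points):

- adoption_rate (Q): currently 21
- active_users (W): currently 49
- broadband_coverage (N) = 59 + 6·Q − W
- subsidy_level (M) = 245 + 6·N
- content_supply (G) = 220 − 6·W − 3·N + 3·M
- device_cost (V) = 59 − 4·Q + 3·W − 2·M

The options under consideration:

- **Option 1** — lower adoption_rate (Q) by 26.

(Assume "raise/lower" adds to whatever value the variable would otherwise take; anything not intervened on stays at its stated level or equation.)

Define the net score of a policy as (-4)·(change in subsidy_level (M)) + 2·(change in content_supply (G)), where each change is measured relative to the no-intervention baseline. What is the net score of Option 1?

Baseline:
  Q = 21
  W = 49
  N = 59 + 6·21 − 49 = 136
  M = 245 + 6·136 = 1061
  G = 220 − 6·49 − 3·136 + 3·1061 = 2701
Option 1 (Q − 26):
  Q = 21 − 26 = -5
  W = 49
  N = 59 + 6·(-5) − 49 = -20
  M = 245 + 6·(-20) = 125
  G = 220 − 6·49 − 3·(-20) + 3·125 = 361
ΔM = 125 − 1061 = -936; ΔG = 361 − 2701 = -2340
Score = (-4)·(-936) + 2·(-2340) = -936

-936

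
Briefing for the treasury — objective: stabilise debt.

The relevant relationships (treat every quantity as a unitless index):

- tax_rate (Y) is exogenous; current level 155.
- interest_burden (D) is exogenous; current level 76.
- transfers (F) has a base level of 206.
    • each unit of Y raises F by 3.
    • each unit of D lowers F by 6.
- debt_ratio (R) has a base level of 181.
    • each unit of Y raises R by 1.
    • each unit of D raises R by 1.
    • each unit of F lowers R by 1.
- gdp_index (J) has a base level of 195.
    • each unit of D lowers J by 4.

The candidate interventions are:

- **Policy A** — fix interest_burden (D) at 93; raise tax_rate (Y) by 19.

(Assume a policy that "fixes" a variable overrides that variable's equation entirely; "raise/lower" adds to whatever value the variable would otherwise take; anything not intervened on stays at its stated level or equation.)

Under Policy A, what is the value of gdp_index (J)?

Policy A (D := 93, Y + 19):
  D = 93
  J = 195 − 4·93 = -177

-177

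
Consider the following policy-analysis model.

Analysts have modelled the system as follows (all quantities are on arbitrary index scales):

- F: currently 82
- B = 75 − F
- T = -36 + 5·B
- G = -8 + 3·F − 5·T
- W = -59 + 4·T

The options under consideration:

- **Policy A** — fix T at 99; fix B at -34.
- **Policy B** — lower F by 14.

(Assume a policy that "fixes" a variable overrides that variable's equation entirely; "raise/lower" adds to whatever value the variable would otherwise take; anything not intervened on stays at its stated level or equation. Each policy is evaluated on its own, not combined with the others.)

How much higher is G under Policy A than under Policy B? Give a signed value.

-458

Policy A (T := 99, B := -34):
  F = 82
  B = -34
  T = 99
  G = -8 + 3·82 − 5·99 = -257
Policy B (F − 14):
  F = 82 − 14 = 68
  B = 75 − 68 = 7
  T = -36 + 5·7 = -1
  G = -8 + 3·68 − 5·(-1) = 201
G: -257 − 201 = -458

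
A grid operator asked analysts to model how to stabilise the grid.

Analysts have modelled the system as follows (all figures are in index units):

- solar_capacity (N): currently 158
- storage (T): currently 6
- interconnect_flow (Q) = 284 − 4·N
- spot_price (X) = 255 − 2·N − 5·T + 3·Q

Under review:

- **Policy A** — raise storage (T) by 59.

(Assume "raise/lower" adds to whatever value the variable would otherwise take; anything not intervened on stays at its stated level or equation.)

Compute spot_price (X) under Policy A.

Policy A (T + 59):
  N = 158
  T = 6 + 59 = 65
  Q = 284 − 4·158 = -348
  X = 255 − 2·158 − 5·65 + 3·(-348) = -1430

-1430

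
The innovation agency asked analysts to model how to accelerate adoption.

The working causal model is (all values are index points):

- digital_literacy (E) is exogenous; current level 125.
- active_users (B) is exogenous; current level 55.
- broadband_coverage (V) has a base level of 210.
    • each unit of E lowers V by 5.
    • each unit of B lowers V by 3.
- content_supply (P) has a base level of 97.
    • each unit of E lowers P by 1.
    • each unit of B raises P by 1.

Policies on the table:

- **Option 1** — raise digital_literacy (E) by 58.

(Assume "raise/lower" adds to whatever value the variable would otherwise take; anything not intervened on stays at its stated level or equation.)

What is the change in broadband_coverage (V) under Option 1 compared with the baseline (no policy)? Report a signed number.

-290

Baseline:
  E = 125
  B = 55
  V = 210 − 5·125 − 3·55 = -580
Option 1 (E + 58):
  E = 125 + 58 = 183
  B = 55
  V = 210 − 5·183 − 3·55 = -870
Change in V: -870 − (-580) = -290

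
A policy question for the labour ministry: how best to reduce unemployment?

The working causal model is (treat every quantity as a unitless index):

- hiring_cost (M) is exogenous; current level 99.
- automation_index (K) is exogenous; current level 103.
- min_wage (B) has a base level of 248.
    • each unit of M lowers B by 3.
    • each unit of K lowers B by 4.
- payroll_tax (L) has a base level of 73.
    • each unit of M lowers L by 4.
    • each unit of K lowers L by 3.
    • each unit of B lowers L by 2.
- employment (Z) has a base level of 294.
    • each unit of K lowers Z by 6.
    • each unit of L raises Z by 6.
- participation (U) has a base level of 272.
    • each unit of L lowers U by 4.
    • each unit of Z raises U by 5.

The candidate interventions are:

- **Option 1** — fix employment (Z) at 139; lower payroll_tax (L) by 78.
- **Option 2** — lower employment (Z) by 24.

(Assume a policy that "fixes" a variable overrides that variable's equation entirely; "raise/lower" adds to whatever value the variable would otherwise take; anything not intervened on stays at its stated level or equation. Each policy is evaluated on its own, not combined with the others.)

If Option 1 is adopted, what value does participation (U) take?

Option 1 (Z := 139, L − 78):
  M = 99
  K = 103
  B = 248 − 3·99 − 4·103 = -461
  L = 73 − 4·99 − 3·103 − 2·(-461) (−78 from intervention) = 212
  Z = 139
  U = 272 − 4·212 + 5·139 = 119

119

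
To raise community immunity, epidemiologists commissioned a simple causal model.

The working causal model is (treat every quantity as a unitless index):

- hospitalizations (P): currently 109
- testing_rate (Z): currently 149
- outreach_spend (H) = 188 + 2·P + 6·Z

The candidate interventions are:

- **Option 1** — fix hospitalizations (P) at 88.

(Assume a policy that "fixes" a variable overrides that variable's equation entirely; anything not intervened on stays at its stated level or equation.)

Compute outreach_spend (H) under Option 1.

1258

Option 1 (P := 88):
  P = 88
  Z = 149
  H = 188 + 2·88 + 6·149 = 1258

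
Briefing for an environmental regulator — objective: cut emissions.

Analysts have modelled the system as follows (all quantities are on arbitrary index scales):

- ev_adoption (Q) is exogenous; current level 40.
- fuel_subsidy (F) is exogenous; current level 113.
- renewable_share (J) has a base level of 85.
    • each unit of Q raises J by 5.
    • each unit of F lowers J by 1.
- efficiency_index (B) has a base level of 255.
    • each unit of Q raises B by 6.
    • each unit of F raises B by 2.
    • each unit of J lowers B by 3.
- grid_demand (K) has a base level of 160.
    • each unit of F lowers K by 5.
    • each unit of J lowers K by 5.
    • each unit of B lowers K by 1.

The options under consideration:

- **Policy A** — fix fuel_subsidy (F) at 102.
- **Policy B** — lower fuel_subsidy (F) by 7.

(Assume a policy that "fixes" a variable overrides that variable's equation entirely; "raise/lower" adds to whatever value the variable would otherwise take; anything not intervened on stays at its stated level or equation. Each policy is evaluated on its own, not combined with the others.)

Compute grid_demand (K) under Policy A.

-1415

Policy A (F := 102):
  Q = 40
  F = 102
  J = 85 + 5·40 − 102 = 183
  B = 255 + 6·40 + 2·102 − 3·183 = 150
  K = 160 − 5·102 − 5·183 − 150 = -1415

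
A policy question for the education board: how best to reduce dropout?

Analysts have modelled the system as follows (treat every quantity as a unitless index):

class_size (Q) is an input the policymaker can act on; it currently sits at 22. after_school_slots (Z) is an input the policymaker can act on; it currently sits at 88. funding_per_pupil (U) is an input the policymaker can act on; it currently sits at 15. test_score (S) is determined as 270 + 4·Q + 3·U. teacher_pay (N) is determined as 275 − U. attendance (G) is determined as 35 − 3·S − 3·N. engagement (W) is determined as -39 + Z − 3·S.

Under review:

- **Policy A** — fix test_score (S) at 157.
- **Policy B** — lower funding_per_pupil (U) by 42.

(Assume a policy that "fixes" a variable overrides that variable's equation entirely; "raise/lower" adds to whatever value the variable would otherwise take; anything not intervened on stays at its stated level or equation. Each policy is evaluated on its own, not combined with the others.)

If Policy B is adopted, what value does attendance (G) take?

Policy B (U − 42):
  Q = 22
  U = 15 − 42 = -27
  S = 270 + 4·22 + 3·(-27) = 277
  N = 275 − (-27) = 302
  G = 35 − 3·277 − 3·302 = -1702

-1702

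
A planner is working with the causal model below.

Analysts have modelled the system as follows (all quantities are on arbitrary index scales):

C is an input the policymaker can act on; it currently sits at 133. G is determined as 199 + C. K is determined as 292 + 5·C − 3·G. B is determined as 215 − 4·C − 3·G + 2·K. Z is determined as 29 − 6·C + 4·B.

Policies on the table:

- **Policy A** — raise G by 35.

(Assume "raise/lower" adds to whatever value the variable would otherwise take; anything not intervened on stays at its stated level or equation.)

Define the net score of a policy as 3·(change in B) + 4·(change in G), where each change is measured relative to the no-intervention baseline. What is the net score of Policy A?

-805

Baseline:
  C = 133
  G = 199 + 133 = 332
  K = 292 + 5·133 − 3·332 = -39
  B = 215 − 4·133 − 3·332 + 2·(-39) = -1391
Policy A (G + 35):
  C = 133
  G = 199 + 133 (+35 from intervention) = 367
  K = 292 + 5·133 − 3·367 = -144
  B = 215 − 4·133 − 3·367 + 2·(-144) = -1706
ΔB = -1706 − (-1391) = -315; ΔG = 367 − 332 = 35
Score = 3·(-315) + 4·35 = -805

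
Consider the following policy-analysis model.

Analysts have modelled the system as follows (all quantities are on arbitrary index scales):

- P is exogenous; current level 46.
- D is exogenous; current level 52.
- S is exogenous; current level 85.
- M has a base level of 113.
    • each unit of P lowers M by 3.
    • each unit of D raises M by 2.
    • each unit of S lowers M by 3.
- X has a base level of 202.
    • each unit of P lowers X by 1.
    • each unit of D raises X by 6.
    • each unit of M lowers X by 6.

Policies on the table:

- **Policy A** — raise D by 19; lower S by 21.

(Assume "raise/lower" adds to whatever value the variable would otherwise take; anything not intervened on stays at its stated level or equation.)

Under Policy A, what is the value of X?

1032

Policy A (D + 19, S − 21):
  P = 46
  D = 52 + 19 = 71
  S = 85 − 21 = 64
  M = 113 − 3·46 + 2·71 − 3·64 = -75
  X = 202 − 46 + 6·71 − 6·(-75) = 1032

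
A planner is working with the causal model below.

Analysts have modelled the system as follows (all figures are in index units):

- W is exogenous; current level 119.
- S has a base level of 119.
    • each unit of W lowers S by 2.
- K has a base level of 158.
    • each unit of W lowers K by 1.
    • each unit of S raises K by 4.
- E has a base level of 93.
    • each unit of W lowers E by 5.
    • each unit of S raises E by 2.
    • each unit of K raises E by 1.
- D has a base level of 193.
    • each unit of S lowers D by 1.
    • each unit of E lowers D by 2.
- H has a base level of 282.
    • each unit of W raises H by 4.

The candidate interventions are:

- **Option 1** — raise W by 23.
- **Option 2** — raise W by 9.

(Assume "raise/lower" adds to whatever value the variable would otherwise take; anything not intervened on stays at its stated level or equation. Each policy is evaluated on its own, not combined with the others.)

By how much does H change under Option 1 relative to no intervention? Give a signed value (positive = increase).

Baseline:
  W = 119
  H = 282 + 4·119 = 758
Option 1 (W + 23):
  W = 119 + 23 = 142
  H = 282 + 4·142 = 850
Change in H: 850 − 758 = 92

92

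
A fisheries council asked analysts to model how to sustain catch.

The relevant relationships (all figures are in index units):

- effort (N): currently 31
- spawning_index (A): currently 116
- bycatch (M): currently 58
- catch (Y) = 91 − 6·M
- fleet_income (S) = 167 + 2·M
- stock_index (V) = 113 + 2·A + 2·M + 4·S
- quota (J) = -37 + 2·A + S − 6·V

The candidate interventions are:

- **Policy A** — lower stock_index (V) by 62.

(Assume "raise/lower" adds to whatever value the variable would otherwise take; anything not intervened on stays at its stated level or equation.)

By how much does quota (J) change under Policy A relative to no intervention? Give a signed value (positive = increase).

372

Baseline:
  A = 116
  M = 58
  S = 167 + 2·58 = 283
  V = 113 + 2·116 + 2·58 + 4·283 = 1593
  J = -37 + 2·116 + 283 − 6·1593 = -9080
Policy A (V − 62):
  A = 116
  M = 58
  S = 167 + 2·58 = 283
  V = 113 + 2·116 + 2·58 + 4·283 (−62 from intervention) = 1531
  J = -37 + 2·116 + 283 − 6·1531 = -8708
Change in J: -8708 − (-9080) = 372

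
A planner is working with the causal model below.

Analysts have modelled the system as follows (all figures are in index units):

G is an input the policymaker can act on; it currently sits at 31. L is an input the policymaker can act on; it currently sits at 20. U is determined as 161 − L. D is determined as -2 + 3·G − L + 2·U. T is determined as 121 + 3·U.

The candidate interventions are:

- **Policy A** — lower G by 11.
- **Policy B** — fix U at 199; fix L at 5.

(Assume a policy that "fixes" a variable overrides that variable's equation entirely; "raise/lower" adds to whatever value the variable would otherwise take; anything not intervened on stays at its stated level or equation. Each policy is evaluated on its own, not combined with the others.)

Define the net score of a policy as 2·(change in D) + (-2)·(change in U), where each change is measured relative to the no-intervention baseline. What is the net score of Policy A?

-66

Baseline:
  G = 31
  L = 20
  U = 161 − 20 = 141
  D = -2 + 3·31 − 20 + 2·141 = 353
Policy A (G − 11):
  G = 31 − 11 = 20
  L = 20
  U = 161 − 20 = 141
  D = -2 + 3·20 − 20 + 2·141 = 320
ΔD = 320 − 353 = -33; ΔU = 141 − 141 = 0
Score = 2·(-33) + (-2)·0 = -66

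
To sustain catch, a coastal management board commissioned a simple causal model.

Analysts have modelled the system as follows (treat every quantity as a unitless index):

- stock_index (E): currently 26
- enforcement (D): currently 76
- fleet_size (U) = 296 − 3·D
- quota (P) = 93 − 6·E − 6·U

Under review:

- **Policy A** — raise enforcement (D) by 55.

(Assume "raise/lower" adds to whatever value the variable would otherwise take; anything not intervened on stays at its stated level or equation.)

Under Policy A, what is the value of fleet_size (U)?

Policy A (D + 55):
  D = 76 + 55 = 131
  U = 296 − 3·131 = -97

-97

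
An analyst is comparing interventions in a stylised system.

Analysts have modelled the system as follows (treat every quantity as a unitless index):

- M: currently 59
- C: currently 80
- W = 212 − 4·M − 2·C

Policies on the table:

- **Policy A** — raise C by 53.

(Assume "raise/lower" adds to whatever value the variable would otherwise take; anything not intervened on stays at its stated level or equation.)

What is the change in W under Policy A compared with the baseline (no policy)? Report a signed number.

-106

Baseline:
  M = 59
  C = 80
  W = 212 − 4·59 − 2·80 = -184
Policy A (C + 53):
  M = 59
  C = 80 + 53 = 133
  W = 212 − 4·59 − 2·133 = -290
Change in W: -290 − (-184) = -106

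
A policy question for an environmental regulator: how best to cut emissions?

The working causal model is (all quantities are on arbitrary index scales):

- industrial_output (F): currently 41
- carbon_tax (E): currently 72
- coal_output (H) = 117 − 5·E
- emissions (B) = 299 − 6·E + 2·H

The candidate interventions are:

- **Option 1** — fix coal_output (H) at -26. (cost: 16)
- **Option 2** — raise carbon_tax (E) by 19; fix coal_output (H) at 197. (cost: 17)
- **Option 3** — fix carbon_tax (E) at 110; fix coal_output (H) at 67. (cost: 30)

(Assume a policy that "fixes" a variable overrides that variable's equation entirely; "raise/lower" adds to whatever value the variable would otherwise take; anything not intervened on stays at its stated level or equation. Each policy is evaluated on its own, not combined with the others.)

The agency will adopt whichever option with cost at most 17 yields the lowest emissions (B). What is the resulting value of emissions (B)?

Option 1 (H := -26):
  E = 72
  H = -26
  B = 299 − 6·72 + 2·(-26) = -185
Option 2 (E + 19, H := 197):
  E = 72 + 19 = 91
  H = 197
  B = 299 − 6·91 + 2·197 = 147
Comparing — Option 1: B=-185, Option 2: B=147. Lowest is -185 (Option 1).

-185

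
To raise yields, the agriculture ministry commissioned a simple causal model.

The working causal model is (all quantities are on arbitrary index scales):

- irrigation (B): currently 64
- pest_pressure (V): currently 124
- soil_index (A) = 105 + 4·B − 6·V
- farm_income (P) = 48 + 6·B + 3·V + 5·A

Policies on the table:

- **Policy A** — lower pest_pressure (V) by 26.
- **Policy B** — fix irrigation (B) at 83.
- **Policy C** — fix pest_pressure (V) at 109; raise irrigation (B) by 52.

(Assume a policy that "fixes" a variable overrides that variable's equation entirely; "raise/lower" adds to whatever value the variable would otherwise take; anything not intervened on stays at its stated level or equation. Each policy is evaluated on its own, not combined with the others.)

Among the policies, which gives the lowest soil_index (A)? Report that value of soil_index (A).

Policy A (V − 26):
  B = 64
  V = 124 − 26 = 98
  A = 105 + 4·64 − 6·98 = -227
Policy B (B := 83):
  B = 83
  V = 124
  A = 105 + 4·83 − 6·124 = -307
Policy C (V := 109, B + 52):
  B = 64 + 52 = 116
  V = 109
  A = 105 + 4·116 − 6·109 = -85
Comparing — Policy A: A=-227, Policy B: A=-307, Policy C: A=-85. Lowest is -307 (Policy B).

-307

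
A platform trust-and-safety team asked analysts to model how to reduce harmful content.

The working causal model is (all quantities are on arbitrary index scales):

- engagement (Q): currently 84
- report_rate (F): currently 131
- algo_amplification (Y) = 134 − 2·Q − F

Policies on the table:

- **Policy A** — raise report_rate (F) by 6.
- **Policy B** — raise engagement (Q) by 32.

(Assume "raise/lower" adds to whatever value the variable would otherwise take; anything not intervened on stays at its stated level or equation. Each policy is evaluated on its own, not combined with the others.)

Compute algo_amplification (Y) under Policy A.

-171

Policy A (F + 6):
  Q = 84
  F = 131 + 6 = 137
  Y = 134 − 2·84 − 137 = -171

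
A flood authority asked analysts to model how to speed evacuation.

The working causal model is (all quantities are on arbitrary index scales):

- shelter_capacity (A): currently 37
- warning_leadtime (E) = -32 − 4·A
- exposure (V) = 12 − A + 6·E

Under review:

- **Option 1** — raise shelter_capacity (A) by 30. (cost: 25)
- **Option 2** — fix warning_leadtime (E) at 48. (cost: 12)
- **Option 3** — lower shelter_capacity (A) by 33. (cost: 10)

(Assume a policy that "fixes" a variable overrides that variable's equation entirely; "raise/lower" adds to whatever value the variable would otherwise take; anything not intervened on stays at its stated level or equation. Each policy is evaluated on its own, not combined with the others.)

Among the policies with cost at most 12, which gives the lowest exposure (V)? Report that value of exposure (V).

Option 2 (E := 48):
  A = 37
  E = 48
  V = 12 − 37 + 6·48 = 263
Option 3 (A − 33):
  A = 37 − 33 = 4
  E = -32 − 4·4 = -48
  V = 12 − 4 + 6·(-48) = -280
Comparing — Option 2: V=263, Option 3: V=-280. Lowest is -280 (Option 3).

-280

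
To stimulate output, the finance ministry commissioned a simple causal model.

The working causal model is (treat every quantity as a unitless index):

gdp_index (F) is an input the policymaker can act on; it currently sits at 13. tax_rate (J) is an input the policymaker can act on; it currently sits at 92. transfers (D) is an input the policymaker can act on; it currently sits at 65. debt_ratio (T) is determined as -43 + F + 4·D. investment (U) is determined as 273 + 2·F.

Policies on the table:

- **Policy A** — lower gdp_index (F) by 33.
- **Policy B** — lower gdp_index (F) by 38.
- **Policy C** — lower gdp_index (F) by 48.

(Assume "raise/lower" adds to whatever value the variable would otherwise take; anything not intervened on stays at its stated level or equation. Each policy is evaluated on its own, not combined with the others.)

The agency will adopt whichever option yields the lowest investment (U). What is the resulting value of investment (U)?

203

Policy A (F − 33):
  F = 13 − 33 = -20
  U = 273 + 2·(-20) = 233
Policy B (F − 38):
  F = 13 − 38 = -25
  U = 273 + 2·(-25) = 223
Policy C (F − 48):
  F = 13 − 48 = -35
  U = 273 + 2·(-35) = 203
Comparing — Policy A: U=233, Policy B: U=223, Policy C: U=203. Lowest is 203 (Policy C).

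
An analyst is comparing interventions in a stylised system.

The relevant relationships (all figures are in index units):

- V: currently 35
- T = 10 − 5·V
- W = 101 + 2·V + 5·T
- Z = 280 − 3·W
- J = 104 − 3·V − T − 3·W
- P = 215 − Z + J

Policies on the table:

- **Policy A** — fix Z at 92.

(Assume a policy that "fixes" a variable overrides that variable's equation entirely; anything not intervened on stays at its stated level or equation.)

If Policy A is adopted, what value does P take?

Policy A (Z := 92):
  V = 35
  T = 10 − 5·35 = -165
  W = 101 + 2·35 + 5·(-165) = -654
  Z = 92
  J = 104 − 3·35 − (-165) − 3·(-654) = 2126
  P = 215 − 92 + 2126 = 2249

2249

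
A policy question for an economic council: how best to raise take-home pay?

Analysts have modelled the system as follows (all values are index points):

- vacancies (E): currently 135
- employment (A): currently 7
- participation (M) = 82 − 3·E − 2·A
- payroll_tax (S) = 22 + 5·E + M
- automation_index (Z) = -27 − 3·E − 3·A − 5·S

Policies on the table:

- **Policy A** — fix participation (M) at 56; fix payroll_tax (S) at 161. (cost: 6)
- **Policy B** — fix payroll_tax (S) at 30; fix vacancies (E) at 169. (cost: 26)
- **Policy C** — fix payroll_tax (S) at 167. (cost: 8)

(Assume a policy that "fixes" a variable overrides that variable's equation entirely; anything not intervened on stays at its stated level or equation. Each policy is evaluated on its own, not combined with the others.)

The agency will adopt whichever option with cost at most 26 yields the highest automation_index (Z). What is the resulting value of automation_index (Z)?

-705

Policy A (M := 56, S := 161):
  E = 135
  A = 7
  M = 56
  S = 161
  Z = -27 − 3·135 − 3·7 − 5·161 = -1258
Policy B (S := 30, E := 169):
  E = 169
  A = 7
  M = 82 − 3·169 − 2·7 = -439
  S = 30
  Z = -27 − 3·169 − 3·7 − 5·30 = -705
Policy C (S := 167):
  E = 135
  A = 7
  M = 82 − 3·135 − 2·7 = -337
  S = 167
  Z = -27 − 3·135 − 3·7 − 5·167 = -1288
Comparing — Policy A: Z=-1258, Policy B: Z=-705, Policy C: Z=-1288. Highest is -705 (Policy B).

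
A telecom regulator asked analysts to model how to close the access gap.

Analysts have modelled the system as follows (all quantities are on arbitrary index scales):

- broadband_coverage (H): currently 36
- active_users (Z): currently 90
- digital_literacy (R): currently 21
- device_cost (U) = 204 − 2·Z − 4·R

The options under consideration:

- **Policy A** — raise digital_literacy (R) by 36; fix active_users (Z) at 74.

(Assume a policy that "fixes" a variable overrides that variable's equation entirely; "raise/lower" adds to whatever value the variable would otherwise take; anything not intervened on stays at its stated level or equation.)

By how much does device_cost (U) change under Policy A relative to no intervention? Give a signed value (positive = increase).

-112

Baseline:
  Z = 90
  R = 21
  U = 204 − 2·90 − 4·21 = -60
Policy A (R + 36, Z := 74):
  Z = 74
  R = 21 + 36 = 57
  U = 204 − 2·74 − 4·57 = -172
Change in U: -172 − (-60) = -112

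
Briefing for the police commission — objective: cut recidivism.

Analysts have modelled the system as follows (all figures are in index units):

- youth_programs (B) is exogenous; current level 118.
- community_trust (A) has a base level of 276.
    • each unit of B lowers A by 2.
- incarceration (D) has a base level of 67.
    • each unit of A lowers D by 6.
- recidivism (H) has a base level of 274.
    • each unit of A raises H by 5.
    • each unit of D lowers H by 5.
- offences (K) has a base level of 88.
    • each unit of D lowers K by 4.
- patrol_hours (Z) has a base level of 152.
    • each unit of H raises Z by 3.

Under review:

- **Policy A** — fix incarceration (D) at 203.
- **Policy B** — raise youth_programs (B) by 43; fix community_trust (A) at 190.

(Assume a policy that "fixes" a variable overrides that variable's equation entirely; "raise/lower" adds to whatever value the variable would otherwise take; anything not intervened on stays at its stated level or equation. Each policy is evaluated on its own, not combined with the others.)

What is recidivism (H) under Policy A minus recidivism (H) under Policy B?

Policy A (D := 203):
  B = 118
  A = 276 − 2·118 = 40
  D = 203
  H = 274 + 5·40 − 5·203 = -541
Policy B (B + 43, A := 190):
  B = 118 + 43 = 161
  A = 190
  D = 67 − 6·190 = -1073
  H = 274 + 5·190 − 5·(-1073) = 6589
H: -541 − 6589 = -7130

-7130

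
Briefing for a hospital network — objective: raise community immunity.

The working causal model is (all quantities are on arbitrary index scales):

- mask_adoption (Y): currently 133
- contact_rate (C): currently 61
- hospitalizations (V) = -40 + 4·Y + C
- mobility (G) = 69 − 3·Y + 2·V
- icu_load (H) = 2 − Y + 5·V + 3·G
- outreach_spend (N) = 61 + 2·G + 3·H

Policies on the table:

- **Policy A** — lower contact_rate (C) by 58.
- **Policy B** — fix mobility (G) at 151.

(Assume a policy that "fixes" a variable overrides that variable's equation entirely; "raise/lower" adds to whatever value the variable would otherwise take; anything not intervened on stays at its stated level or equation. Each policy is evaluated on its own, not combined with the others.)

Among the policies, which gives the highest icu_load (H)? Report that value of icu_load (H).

Policy A (C − 58):
  Y = 133
  C = 61 − 58 = 3
  V = -40 + 4·133 + 3 = 495
  G = 69 − 3·133 + 2·495 = 660
  H = 2 − 133 + 5·495 + 3·660 = 4324
Policy B (G := 151):
  Y = 133
  C = 61
  V = -40 + 4·133 + 61 = 553
  G = 151
  H = 2 − 133 + 5·553 + 3·151 = 3087
Comparing — Policy A: H=4324, Policy B: H=3087. Highest is 4324 (Policy A).

4324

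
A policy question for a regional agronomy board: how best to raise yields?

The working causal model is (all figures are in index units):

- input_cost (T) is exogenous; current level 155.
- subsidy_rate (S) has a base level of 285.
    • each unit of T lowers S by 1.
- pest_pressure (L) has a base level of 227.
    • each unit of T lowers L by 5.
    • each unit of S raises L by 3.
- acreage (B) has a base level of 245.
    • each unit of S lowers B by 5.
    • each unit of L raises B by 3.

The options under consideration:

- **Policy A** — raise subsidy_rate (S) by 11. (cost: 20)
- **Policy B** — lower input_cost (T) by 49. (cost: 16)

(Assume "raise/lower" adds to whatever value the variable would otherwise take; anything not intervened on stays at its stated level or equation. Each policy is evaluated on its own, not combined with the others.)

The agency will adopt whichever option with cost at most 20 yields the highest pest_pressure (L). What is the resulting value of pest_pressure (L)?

Policy A (S + 11):
  T = 155
  S = 285 − 155 (+11 from intervention) = 141
  L = 227 − 5·155 + 3·141 = -125
Policy B (T − 49):
  T = 155 − 49 = 106
  S = 285 − 106 = 179
  L = 227 − 5·106 + 3·179 = 234
Comparing — Policy A: L=-125, Policy B: L=234. Highest is 234 (Policy B).

234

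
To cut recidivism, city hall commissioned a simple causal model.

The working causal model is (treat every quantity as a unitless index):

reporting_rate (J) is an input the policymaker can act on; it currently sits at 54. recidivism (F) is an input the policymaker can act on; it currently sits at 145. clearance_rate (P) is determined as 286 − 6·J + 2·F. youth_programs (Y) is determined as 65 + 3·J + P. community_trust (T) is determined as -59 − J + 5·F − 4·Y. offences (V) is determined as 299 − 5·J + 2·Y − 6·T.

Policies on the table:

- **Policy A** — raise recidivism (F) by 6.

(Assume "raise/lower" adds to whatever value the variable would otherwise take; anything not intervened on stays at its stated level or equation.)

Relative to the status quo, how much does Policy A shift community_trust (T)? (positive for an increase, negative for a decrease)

Baseline:
  J = 54
  F = 145
  P = 286 − 6·54 + 2·145 = 252
  Y = 65 + 3·54 + 252 = 479
  T = -59 − 54 + 5·145 − 4·479 = -1304
Policy A (F + 6):
  J = 54
  F = 145 + 6 = 151
  P = 286 − 6·54 + 2·151 = 264
  Y = 65 + 3·54 + 264 = 491
  T = -59 − 54 + 5·151 − 4·491 = -1322
Change in T: -1322 − (-1304) = -18

-18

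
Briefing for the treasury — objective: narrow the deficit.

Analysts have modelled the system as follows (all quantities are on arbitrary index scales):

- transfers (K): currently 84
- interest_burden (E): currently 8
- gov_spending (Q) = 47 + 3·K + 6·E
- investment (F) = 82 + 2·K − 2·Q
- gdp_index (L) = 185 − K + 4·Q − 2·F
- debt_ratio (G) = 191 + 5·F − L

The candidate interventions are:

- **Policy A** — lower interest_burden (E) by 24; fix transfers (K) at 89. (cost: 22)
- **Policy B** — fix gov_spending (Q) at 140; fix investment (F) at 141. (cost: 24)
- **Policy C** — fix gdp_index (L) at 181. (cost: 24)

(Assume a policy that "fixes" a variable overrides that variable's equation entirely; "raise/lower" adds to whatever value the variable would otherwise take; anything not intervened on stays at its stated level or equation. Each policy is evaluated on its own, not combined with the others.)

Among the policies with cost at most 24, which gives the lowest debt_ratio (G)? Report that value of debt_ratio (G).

-2210

Policy A (E − 24, K := 89):
  K = 89
  E = 8 − 24 = -16
  Q = 47 + 3·89 + 6·(-16) = 218
  F = 82 + 2·89 − 2·218 = -176
  L = 185 − 89 + 4·218 − 2·(-176) = 1320
  G = 191 + 5·(-176) − 1320 = -2009
Policy B (Q := 140, F := 141):
  K = 84
  E = 8
  Q = 140
  F = 141
  L = 185 − 84 + 4·140 − 2·141 = 379
  G = 191 + 5·141 − 379 = 517
Policy C (L := 181):
  K = 84
  E = 8
  Q = 47 + 3·84 + 6·8 = 347
  F = 82 + 2·84 − 2·347 = -444
  L = 181
  G = 191 + 5·(-444) − 181 = -2210
Comparing — Policy A: G=-2009, Policy B: G=517, Policy C: G=-2210. Lowest is -2210 (Policy C).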